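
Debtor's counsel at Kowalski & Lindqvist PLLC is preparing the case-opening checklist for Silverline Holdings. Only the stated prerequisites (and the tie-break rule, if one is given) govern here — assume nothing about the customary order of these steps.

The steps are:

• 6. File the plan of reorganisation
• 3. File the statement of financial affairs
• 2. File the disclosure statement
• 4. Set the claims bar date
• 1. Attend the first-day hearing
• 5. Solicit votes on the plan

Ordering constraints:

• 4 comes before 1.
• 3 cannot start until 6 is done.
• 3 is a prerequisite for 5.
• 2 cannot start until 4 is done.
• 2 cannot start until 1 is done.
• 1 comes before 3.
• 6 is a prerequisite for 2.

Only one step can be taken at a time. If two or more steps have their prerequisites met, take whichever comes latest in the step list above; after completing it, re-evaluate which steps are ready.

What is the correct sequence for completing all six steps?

Nothing is required for 4 and 6. 4 is listed later → 4 first.
1 now also ready, so the ready set is {1, 6}; 1 is listed later → 1.
Next only 6 has its prerequisites met → 6.
2 and 3 are both available; 2 is listed later → 2.
Next only 3 has its prerequisites met → 3.
5 needed 3, now all done → 5.

4, 1, 6, 2, 3, 5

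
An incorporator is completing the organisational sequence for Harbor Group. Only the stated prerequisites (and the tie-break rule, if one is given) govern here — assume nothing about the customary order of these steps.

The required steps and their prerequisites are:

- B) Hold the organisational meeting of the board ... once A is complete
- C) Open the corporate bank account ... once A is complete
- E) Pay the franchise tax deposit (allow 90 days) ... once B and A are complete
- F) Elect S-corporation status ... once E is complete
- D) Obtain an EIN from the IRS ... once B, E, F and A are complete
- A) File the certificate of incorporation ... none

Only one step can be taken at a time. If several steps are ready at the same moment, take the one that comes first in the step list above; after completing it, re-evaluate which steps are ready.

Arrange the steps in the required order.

Only A has no prerequisites, so it is first.
B and C are both available; B is listed earlier → B.
E now also ready, so the ready set is {C, E}; C is listed earlier → C.
E needed B and A, now all done → E.
That leaves F as the only ready step → F.
D needed B, E, F and A, now all done → D.

A B C E F D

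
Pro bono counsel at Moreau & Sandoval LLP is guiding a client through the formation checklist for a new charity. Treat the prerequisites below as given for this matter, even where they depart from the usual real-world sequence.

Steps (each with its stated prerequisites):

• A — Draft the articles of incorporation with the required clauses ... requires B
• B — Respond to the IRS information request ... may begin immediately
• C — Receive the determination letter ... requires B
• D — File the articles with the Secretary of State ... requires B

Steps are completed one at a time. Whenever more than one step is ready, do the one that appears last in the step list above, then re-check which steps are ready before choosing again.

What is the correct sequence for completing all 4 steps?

B has no prerequisites → B first.
Now D, C and A have their prerequisites met. D is listed later, so D next.
Ready: C and A. C is listed later → C.
A needed B, now all done → A.

B, D, C, A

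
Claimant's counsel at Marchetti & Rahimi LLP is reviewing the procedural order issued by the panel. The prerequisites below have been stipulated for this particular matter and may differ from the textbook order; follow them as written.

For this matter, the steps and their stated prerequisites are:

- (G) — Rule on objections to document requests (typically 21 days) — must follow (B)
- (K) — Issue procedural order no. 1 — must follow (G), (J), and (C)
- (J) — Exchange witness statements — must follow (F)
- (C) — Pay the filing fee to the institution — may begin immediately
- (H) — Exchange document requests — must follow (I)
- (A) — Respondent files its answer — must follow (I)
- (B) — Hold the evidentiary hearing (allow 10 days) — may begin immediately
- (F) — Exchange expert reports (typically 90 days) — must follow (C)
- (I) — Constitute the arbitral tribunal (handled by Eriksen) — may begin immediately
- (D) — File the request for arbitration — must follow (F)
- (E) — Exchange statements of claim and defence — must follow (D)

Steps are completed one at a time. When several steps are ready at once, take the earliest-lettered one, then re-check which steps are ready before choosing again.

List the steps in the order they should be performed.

Nothing is required for (B), (C) and (I). (B) has the earlier label → (B) first.
Now (C), (G) and (I) have their prerequisites met. (C) has the earlier label, so (C) next.
(F) now also ready, so the ready set is {(F), (G), (I)}; (F) has the earlier label → (F).
(D), (G), (I) and (J) are all available; (D) has the earlier label → (D).
(E) now also ready, so the ready set is {(E), (G), (I), (J)}; (E) has the earlier label → (E).
Ready: (G), (I) and (J). (G) has the earlier label → (G).
Now (I) and (J) have their prerequisites met. (I) has the earlier label, so (I) next.
(A) and (H) now also ready, so the ready set is {(A), (H), (J)}; (A) has the earlier label → (A).
Ready: (H) and (J). (H) has the earlier label → (H).
(J) is the only step now ready → (J).
Next only (K) has its prerequisites met → (K).

(B), (C), (F), (D), (E), (G), (I), (A), (H), (J), (K)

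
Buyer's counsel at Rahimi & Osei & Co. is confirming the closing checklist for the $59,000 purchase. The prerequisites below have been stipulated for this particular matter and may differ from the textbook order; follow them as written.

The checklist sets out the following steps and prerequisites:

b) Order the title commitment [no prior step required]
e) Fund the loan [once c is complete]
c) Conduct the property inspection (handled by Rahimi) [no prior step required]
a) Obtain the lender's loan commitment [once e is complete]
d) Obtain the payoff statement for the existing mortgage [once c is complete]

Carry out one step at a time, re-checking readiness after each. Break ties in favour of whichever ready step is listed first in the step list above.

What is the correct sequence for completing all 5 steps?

b, c, e, a, d

b and c have no prerequisites; b is listed earlier, so b is first.
That leaves c as the only ready step → c.
Now e and d have their prerequisites met. e is listed earlier, so e next.
a and d are both available; a is listed earlier → a.
d is the only step now ready → d.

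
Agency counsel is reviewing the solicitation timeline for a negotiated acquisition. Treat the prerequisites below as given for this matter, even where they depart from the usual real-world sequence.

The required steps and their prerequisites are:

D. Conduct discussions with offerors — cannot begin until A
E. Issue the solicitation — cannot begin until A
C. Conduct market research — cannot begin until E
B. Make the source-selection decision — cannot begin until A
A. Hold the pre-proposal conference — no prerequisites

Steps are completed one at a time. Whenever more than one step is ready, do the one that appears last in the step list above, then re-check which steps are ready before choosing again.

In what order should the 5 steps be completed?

A is the only step with nothing outstanding, so it goes first.
Now B, E and D have their prerequisites met. B is listed later, so B next.
Now E and D have their prerequisites met. E is listed later, so E next.
C now also ready, so the ready set is {C, D}; C is listed later → C.
D is the only step now ready → D.

A B E C D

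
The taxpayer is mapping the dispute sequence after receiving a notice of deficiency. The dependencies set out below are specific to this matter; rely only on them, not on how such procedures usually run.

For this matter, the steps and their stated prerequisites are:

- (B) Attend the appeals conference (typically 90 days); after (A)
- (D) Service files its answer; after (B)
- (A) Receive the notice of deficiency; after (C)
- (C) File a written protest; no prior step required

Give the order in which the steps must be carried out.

(C) → (A) → (B) → (D)

Only (C) has no prerequisites, so it is first.
(A) is the only step now ready → (A).
That leaves (B) as the only ready step → (B).
(D) needed (B), now all done → (D).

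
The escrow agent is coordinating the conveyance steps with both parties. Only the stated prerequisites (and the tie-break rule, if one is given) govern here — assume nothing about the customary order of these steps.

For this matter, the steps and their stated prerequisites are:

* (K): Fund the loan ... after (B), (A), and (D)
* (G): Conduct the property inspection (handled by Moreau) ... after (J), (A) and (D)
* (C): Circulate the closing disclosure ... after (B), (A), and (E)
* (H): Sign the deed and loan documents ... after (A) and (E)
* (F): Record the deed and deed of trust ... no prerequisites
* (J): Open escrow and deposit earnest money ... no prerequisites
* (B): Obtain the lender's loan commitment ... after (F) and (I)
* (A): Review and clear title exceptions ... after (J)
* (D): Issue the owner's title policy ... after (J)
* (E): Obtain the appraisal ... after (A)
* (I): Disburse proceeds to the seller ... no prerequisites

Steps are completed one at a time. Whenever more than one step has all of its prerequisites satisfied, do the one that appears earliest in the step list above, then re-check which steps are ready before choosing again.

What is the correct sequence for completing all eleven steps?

Nothing is required for (F), (J) and (I). (F) is listed earlier → (F) first.
Now (J) and (I) have their prerequisites met. (J) is listed earlier, so (J) next.
Now (A), (D) and (I) have their prerequisites met. (A) is listed earlier, so (A) next.
Now (D), (E) and (I) have their prerequisites met. (D) is listed earlier, so (D) next.
(G), (E) and (I) are all available; (G) is listed earlier → (G).
Ready: (E) and (I). (E) is listed earlier → (E).
Now (H) and (I) have their prerequisites met. (H) is listed earlier, so (H) next.
Next only (I) has its prerequisites met → (I).
(B) needed (F) and (I), now all done → (B).
Now (K) and (C) have their prerequisites met. (K) is listed earlier, so (K) next.
(C) needed (B), (A) and (E), now all done → (C).

(F), (J), (A), (D), (G), (E), (H), (I), (B), (K), (C)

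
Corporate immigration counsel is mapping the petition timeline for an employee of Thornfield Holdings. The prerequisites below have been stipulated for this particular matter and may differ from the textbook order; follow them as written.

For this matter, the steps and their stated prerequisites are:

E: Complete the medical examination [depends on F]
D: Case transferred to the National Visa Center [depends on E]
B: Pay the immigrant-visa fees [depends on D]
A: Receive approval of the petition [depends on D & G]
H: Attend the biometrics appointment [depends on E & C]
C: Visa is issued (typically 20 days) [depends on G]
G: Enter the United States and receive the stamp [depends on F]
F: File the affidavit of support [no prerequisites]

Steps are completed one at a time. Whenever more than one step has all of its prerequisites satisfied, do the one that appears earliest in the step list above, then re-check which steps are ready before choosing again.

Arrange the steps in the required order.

F, E, D, B, G, A, C, H

F is the only step with nothing outstanding, so it goes first.
Ready: E and G. E is listed earlier → E.
D now also ready, so the ready set is {D, G}; D is listed earlier → D.
B now also ready, so the ready set is {B, G}; B is listed earlier → B.
That leaves G as the only ready step → G.
Now A and C have their prerequisites met. A is listed earlier, so A next.
C is the only step now ready → C.
H needed E and C, now all done → H.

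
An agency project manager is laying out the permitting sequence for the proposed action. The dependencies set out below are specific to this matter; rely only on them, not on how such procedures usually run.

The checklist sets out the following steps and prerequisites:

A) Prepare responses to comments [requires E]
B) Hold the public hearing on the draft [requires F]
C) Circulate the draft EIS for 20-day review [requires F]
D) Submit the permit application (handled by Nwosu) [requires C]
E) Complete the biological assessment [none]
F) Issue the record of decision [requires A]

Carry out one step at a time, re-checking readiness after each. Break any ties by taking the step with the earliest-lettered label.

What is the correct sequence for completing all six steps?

E A F B C D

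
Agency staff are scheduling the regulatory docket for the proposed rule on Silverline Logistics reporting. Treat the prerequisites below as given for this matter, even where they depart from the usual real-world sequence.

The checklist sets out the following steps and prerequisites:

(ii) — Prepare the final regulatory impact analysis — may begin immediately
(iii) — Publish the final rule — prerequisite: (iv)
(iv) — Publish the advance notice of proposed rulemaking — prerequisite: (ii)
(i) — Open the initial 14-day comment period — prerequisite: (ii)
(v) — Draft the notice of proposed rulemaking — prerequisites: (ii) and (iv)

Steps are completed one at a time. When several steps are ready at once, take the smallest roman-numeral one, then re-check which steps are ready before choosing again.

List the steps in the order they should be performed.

(ii) has no prerequisites → (ii) first.
Now (i) and (iv) have their prerequisites met. (i) has the earlier label, so (i) next.
Next only (iv) has its prerequisites met → (iv).
(iii) and (v) are both available; (iii) has the earlier label → (iii).
That leaves (v) as the only ready step → (v).

(ii), (i), (iv), (iii), (v)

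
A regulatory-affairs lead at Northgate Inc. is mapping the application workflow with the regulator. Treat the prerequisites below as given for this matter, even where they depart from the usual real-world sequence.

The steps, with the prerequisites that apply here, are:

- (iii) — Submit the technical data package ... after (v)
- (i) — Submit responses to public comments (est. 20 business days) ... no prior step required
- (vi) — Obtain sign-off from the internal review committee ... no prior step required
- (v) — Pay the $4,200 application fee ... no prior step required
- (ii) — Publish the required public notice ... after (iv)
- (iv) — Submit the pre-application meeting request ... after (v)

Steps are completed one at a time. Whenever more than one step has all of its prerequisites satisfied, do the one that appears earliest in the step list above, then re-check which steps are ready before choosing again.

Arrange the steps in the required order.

(i), (vi), (v), (iii), (iv), (ii)

Nothing is required for (i), (vi) and (v). (i) is listed earlier → (i) first.
Ready: (vi) and (v). (vi) is listed earlier → (vi).
(v) is the only step now ready → (v).
Now (iii) and (iv) have their prerequisites met. (iii) is listed earlier, so (iii) next.
Next only (iv) has its prerequisites met → (iv).
Next only (ii) has its prerequisites met → (ii).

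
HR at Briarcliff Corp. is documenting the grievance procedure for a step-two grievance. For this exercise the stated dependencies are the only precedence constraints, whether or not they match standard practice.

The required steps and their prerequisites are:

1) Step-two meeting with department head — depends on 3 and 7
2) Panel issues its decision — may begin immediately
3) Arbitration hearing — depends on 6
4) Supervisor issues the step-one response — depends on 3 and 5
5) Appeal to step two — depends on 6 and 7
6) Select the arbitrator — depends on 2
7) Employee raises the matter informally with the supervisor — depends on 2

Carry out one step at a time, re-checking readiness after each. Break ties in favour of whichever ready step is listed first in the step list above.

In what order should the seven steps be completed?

2 6 3 7 1 5 4

2 is the only step with nothing outstanding, so it goes first.
6 and 7 are both available; 6 is listed earlier → 6.
3 and 7 are both available; 3 is listed earlier → 3.
Next only 7 has its prerequisites met → 7.
Now 1 and 5 have their prerequisites met. 1 is listed earlier, so 1 next.
That leaves 5 as the only ready step → 5.
Next only 4 has its prerequisites met → 4.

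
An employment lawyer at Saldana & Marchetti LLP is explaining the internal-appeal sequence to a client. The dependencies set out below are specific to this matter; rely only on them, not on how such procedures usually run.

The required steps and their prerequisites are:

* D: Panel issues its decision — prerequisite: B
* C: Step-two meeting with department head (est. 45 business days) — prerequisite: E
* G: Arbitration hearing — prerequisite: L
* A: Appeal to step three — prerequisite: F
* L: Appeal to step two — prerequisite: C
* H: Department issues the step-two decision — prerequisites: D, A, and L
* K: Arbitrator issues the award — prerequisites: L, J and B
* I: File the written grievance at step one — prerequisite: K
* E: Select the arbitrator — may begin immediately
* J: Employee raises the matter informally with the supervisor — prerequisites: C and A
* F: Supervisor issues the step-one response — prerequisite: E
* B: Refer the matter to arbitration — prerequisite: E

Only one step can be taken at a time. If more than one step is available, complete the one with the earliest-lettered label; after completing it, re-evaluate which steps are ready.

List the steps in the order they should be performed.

E has no prerequisites → E first.
Now B, C and F have their prerequisites met. B has the earlier label, so B next.
Now C, D and F have their prerequisites met. C has the earlier label, so C next.
L now also ready, so the ready set is {D, F, L}; D has the earlier label → D.
Now F and L have their prerequisites met. F has the earlier label, so F next.
A now also ready, so the ready set is {A, L}; A has the earlier label → A.
Now J and L have their prerequisites met. J has the earlier label, so J next.
That leaves L as the only ready step → L.
Now G, H and K have their prerequisites met. G has the earlier label, so G next.
H and K are both available; H has the earlier label → H.
K needed B, J and L, now all done → K.
I needed K, now all done → I.

E, B, C, D, F, A, J, L, G, H, K, I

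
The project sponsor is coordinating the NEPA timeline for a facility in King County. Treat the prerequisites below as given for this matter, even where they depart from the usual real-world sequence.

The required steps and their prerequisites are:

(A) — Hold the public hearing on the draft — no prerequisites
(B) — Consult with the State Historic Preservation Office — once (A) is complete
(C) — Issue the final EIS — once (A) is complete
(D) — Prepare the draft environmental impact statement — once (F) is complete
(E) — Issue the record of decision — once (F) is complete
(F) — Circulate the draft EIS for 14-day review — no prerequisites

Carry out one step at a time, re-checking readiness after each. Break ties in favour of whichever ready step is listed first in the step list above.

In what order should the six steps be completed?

Nothing is required for (A) and (F). (A) is listed earlier → (A) first.
(B) and (C) now also ready, so the ready set is {(B), (C), (F)}; (B) is listed earlier → (B).
Now (C) and (F) have their prerequisites met. (C) is listed earlier, so (C) next.
(F) is the only step now ready → (F).
Now (D) and (E) have their prerequisites met. (D) is listed earlier, so (D) next.
That leaves (E) as the only ready step → (E).

(A), (B), (C), (F), (D), (E)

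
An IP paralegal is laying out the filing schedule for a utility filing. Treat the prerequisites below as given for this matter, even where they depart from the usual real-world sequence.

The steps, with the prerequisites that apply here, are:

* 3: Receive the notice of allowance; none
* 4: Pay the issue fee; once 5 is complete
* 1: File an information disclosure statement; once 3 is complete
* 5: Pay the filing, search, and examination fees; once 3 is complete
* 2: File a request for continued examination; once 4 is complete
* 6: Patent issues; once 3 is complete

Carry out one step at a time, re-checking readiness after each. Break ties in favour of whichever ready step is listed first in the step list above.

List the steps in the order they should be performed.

3 → 1 → 5 → 4 → 2 → 6

3 has no prerequisites → 3 first.
Ready: 1, 5 and 6. 1 is listed earlier → 1.
5 and 6 are both available; 5 is listed earlier → 5.
Now 4 and 6 have their prerequisites met. 4 is listed earlier, so 4 next.
2 and 6 are both available; 2 is listed earlier → 2.
Next only 6 has its prerequisites met → 6.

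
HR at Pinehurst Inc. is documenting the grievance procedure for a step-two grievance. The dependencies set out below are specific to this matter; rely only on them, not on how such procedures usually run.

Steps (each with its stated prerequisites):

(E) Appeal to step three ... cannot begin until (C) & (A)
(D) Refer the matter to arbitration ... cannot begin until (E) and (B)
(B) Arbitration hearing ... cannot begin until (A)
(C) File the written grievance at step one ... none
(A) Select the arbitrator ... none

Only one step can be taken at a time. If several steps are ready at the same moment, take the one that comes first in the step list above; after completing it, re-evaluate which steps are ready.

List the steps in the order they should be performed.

Nothing is required for (C) and (A). (C) is listed earlier → (C) first.
(A) is the only step now ready → (A).
(E) and (B) are both available; (E) is listed earlier → (E).
(B) needed (A), now all done → (B).
(D) needed (E) and (B), now all done → (D).

(C), (A), (E), (B), (D)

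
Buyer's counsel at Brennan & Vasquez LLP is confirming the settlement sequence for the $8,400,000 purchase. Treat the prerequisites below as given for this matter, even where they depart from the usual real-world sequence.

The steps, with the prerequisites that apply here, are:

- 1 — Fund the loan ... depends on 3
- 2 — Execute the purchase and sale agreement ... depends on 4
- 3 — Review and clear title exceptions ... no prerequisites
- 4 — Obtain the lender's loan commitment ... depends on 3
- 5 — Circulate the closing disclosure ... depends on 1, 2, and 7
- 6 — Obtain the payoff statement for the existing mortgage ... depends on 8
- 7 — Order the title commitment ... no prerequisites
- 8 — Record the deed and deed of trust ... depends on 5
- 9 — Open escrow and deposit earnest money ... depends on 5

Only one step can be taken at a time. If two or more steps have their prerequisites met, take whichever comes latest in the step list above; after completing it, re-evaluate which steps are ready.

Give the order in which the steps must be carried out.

7 and 3 have no prerequisites; 7 is listed later, so 7 is first.
3 is the only step now ready → 3.
Now 4 and 1 have their prerequisites met. 4 is listed later, so 4 next.
2 now also ready, so the ready set is {2, 1}; 2 is listed later → 2.
1 needed 3, now all done → 1.
That leaves 5 as the only ready step → 5.
Now 9 and 8 have their prerequisites met. 9 is listed later, so 9 next.
Next only 8 has its prerequisites met → 8.
6 needed 8, now all done → 6.

7, 3, 4, 2, 1, 5, 9, 8, 6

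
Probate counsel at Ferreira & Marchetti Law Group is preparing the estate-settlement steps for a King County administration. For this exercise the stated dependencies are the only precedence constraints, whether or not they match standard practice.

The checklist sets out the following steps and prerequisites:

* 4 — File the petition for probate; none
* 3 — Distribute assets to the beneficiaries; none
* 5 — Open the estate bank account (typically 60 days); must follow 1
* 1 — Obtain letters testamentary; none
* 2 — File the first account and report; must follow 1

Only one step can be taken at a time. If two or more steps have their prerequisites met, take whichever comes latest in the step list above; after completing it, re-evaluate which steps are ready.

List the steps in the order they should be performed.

Nothing is required for 1, 3 and 4. 1 is listed later → 1 first.
Now 2, 5, 3 and 4 have their prerequisites met. 2 is listed later, so 2 next.
Now 5, 3 and 4 have their prerequisites met. 5 is listed later, so 5 next.
3 and 4 are both available; 3 is listed later → 3.
4 is the only step now ready → 4.

1, 2, 5, 3, 4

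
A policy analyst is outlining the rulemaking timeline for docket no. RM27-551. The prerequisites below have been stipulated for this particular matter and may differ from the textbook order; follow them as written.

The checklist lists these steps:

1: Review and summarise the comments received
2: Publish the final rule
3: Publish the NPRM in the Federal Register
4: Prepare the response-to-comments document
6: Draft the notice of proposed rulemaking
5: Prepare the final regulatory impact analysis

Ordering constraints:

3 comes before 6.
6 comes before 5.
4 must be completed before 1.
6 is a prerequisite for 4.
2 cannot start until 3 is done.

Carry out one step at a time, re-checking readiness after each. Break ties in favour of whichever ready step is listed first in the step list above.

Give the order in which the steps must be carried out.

3 → 2 → 6 → 4 → 1 → 5

3 is the only step with nothing outstanding, so it goes first.
Ready: 2 and 6. 2 is listed earlier → 2.
6 needed 3, now all done → 6.
Ready: 4 and 5. 4 is listed earlier → 4.
Now 1 and 5 have their prerequisites met. 1 is listed earlier, so 1 next.
That leaves 5 as the only ready step → 5.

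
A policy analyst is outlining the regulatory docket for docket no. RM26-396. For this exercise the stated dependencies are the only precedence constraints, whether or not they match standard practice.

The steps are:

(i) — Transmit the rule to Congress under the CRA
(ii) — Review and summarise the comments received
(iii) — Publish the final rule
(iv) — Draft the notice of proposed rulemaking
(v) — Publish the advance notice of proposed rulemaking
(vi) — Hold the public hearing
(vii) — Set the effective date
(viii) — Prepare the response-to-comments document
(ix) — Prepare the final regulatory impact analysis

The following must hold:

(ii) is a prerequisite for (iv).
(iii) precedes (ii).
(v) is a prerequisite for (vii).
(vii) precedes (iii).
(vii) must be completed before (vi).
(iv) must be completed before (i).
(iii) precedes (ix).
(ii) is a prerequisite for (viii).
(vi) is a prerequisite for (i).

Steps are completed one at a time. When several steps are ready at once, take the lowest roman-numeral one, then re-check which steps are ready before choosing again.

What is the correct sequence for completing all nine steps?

(v) is the only step with nothing outstanding, so it goes first.
(vii) needed (v), now all done → (vii).
Now (iii) and (vi) have their prerequisites met. (iii) has the earlier label, so (iii) next.
(ii), (vi) and (ix) are all available; (ii) has the earlier label → (ii).
Ready: (iv), (vi), (viii) and (ix). (iv) has the earlier label → (iv).
Ready: (vi), (viii) and (ix). (vi) has the earlier label → (vi).
(i) now also ready, so the ready set is {(i), (viii), (ix)}; (i) has the earlier label → (i).
(viii) and (ix) are both available; (viii) has the earlier label → (viii).
(ix) is the only step now ready → (ix).

(v), (vii), (iii), (ii), (iv), (vi), (i), (viii), (ix)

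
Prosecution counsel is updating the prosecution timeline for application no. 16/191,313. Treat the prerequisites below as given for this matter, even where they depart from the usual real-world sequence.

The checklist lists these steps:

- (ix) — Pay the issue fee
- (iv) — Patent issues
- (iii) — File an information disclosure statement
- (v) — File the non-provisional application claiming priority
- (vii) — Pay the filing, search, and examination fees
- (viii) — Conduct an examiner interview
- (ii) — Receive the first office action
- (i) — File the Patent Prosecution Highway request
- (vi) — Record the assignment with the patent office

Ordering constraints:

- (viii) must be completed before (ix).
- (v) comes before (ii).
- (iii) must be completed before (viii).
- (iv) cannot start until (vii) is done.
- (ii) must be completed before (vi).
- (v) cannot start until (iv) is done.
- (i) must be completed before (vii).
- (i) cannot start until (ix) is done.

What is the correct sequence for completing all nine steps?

(iii) has no prerequisites → (iii) first.
(viii) needed (iii), now all done → (viii).
That leaves (ix) as the only ready step → (ix).
(i) is the only step now ready → (i).
That leaves (vii) as the only ready step → (vii).
Next only (iv) has its prerequisites met → (iv).
(v) is the only step now ready → (v).
Next only (ii) has its prerequisites met → (ii).
That leaves (vi) as the only ready step → (vi).

(iii) → (viii) → (ix) → (i) → (vii) → (iv) → (v) → (ii) → (vi)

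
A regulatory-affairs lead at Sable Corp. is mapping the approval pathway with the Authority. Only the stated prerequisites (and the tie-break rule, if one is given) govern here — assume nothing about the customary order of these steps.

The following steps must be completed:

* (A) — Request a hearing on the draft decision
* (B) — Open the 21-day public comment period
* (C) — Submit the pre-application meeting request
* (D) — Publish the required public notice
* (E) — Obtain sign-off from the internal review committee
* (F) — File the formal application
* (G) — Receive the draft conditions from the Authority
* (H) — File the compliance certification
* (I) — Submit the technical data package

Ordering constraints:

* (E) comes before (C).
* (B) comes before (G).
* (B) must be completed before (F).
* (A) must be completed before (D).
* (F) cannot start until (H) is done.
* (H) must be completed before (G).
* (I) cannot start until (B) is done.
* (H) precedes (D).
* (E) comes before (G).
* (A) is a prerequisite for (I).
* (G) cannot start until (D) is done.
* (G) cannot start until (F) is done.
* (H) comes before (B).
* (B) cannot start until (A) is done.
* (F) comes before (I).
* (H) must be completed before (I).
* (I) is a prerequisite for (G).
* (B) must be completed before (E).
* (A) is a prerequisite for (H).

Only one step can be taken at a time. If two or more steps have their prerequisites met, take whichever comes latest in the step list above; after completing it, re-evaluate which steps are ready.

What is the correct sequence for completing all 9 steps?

(A), (H), (D), (B), (F), (I), (E), (G), (C)

(A) is the only step with nothing outstanding, so it goes first.
(H) needed (A), now all done → (H).
Ready: (D) and (B). (D) is listed later → (D).
(B) needed (H) and (A), now all done → (B).
Ready: (F) and (E). (F) is listed later → (F).
(I) and (E) are both available; (I) is listed later → (I).
Next only (E) has its prerequisites met → (E).
(G) and (C) are both available; (G) is listed later → (G).
(C) needed (E), now all done → (C).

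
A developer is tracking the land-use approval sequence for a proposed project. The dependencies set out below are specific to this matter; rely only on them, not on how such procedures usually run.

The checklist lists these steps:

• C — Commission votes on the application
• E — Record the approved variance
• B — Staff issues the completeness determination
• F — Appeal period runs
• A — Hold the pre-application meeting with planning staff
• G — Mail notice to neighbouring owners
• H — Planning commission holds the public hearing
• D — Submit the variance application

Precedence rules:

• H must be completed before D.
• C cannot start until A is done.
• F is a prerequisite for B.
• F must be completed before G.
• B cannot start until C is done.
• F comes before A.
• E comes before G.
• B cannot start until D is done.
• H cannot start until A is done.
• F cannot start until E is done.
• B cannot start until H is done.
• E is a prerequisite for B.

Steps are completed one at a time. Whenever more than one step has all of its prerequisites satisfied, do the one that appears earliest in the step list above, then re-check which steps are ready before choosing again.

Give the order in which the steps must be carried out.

E is the only step with nothing outstanding, so it goes first.
F needed E, now all done → F.
Now A and G have their prerequisites met. A is listed earlier, so A next.
C and H now also ready, so the ready set is {C, G, H}; C is listed earlier → C.
G and H are both available; G is listed earlier → G.
H needed A, now all done → H.
That leaves D as the only ready step → D.
B is the only step now ready → B.

E → F → A → C → G → H → D → B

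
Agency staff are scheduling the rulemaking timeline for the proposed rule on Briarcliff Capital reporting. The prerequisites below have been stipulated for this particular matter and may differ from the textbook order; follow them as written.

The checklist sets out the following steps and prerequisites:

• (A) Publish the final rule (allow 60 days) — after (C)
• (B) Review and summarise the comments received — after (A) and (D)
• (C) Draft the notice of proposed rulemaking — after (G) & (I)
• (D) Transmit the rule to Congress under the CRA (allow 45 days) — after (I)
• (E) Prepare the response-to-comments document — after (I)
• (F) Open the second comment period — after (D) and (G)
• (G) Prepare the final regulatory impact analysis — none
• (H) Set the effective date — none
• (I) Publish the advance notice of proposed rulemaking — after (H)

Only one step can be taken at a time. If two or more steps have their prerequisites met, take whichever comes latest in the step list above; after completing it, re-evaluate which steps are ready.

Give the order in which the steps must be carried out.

(H) and (G) have no prerequisites; (H) is listed later, so (H) is first.
Ready: (I) and (G). (I) is listed later → (I).
Now (G), (E) and (D) have their prerequisites met. (G) is listed later, so (G) next.
Ready: (E), (D) and (C). (E) is listed later → (E).
Now (D) and (C) have their prerequisites met. (D) is listed later, so (D) next.
Ready: (F) and (C). (F) is listed later → (F).
That leaves (C) as the only ready step → (C).
(A) needed (C), now all done → (A).
That leaves (B) as the only ready step → (B).

(H) → (I) → (G) → (E) → (D) → (F) → (C) → (A) → (B)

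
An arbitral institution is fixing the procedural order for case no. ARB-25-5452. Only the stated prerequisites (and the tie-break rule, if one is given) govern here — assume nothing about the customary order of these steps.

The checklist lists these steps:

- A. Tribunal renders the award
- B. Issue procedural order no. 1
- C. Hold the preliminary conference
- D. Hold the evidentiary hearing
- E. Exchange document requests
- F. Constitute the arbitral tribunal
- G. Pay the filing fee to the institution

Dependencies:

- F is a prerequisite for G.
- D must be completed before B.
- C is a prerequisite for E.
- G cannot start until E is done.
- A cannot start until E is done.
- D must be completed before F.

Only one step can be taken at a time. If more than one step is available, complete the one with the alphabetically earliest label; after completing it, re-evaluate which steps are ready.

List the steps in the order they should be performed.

C → D → B → E → A → F → G

C and D have no prerequisites; C has the earlier label, so C is first.
E now also ready, so the ready set is {D, E}; D has the earlier label → D.
B and F now also ready, so the ready set is {B, E, F}; B has the earlier label → B.
E and F are both available; E has the earlier label → E.
A now also ready, so the ready set is {A, F}; A has the earlier label → A.
That leaves F as the only ready step → F.
G is the only step now ready → G.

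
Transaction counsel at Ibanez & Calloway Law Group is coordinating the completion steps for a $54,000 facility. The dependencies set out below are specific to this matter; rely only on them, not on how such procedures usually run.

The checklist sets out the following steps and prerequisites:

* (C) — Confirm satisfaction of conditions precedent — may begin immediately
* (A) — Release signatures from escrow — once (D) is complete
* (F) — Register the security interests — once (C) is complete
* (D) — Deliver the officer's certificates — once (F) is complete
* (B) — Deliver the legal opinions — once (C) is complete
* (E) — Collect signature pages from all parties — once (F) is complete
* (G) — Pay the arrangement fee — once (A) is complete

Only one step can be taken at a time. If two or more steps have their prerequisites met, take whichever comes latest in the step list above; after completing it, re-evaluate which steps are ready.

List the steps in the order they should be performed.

(C), (B), (F), (E), (D), (A), (G)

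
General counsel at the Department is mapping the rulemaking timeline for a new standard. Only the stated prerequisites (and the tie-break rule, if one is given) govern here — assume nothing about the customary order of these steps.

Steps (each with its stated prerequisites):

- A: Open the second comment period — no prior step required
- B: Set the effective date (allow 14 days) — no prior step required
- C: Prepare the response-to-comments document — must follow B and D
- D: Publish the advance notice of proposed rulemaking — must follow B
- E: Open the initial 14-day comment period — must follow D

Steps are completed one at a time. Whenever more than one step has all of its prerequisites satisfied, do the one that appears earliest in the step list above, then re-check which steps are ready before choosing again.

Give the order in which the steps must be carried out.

Nothing is required for A and B. A is listed earlier → A first.
Next only B has its prerequisites met → B.
That leaves D as the only ready step → D.
Now C and E have their prerequisites met. C is listed earlier, so C next.
E needed D, now all done → E.

A → B → D → C → E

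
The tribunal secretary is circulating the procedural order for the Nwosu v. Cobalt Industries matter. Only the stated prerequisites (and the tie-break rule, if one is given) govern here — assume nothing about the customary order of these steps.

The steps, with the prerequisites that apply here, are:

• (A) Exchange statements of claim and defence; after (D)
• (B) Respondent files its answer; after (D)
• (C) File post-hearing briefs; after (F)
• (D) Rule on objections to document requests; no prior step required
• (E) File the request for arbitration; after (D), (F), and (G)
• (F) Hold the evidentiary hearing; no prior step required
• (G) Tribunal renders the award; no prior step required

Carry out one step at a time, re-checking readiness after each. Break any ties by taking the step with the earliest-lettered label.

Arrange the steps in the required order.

(D), (A), (B), (F), (C), (G), (E)

(D), (F) and (G) have no prerequisites; (D) has the earlier label, so (D) is first.
(A) and (B) now also ready, so the ready set is {(A), (B), (F), (G)}; (A) has the earlier label → (A).
(B), (F) and (G) are all available; (B) has the earlier label → (B).
(F) and (G) are both available; (F) has the earlier label → (F).
(C) and (G) are both available; (C) has the earlier label → (C).
(G) is the only step now ready → (G).
That leaves (E) as the only ready step → (E).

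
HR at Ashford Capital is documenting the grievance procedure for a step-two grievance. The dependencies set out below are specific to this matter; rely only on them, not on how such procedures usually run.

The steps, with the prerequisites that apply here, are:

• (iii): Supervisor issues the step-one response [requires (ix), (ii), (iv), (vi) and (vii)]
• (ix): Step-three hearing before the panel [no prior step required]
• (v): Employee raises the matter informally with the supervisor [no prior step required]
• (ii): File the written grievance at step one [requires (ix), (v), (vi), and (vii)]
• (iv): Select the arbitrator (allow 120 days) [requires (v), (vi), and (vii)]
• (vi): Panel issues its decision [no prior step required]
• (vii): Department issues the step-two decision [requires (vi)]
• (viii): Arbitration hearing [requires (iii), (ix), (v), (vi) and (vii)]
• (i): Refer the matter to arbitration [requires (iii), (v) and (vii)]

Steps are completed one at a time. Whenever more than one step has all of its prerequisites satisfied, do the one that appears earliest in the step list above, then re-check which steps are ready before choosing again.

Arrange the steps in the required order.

(ix), (v) and (vi) have no prerequisites; (ix) is listed earlier, so (ix) is first.
Ready: (v) and (vi). (v) is listed earlier → (v).
Next only (vi) has its prerequisites met → (vi).
That leaves (vii) as the only ready step → (vii).
(ii) and (iv) are both available; (ii) is listed earlier → (ii).
(iv) is the only step now ready → (iv).
(iii) needed (ix), (ii), (iv), (vi) and (vii), now all done → (iii).
Now (viii) and (i) have their prerequisites met. (viii) is listed earlier, so (viii) next.
(i) needed (iii), (v) and (vii), now all done → (i).

(ix), (v), (vi), (vii), (ii), (iv), (iii), (viii), (i)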